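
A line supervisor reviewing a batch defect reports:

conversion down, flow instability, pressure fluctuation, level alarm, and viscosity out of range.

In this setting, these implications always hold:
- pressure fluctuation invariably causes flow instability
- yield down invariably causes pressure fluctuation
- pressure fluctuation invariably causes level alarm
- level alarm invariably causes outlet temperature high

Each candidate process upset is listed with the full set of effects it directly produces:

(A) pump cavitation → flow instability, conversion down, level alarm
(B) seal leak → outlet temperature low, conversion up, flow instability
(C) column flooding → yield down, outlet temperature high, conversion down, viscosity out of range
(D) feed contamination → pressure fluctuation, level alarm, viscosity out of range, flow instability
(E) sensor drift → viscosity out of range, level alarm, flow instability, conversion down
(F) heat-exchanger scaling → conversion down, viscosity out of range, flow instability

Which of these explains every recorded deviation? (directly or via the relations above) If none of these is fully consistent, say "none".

C

Checking each candidate against the observations:
(A) pump cavitation — conversion down +; flow instability +; pressure fluctuation -; level alarm +; viscosity out of range -
(B) seal leak — conversion down -; flow instability +; pressure fluctuation -; level alarm -; viscosity out of range -
(C) column flooding — accounts for every observation (flow instability by yield down → pressure fluctuation → flow instability)
(D) feed contamination — does not account for conversion down
(E) sensor drift — conversion down +; flow instability +; pressure fluctuation -; level alarm +; viscosity out of range +
(F) heat-exchanger scaling — does not account for pressure fluctuation, level alarm
(C) is the only candidate with no mismatches.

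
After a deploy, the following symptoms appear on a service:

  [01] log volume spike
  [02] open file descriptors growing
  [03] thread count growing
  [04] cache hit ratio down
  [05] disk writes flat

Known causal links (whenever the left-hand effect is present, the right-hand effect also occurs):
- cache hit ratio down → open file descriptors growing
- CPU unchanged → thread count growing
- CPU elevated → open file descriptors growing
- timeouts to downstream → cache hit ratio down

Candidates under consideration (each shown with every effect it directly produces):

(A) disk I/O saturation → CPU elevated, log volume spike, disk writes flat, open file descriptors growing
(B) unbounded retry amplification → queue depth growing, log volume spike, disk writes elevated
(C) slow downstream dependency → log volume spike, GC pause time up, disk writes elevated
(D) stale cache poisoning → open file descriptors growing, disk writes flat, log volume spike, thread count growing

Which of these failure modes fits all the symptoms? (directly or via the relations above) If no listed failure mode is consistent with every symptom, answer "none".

Testing each hypothesis:
(A) disk I/O saturation — log volume spike ✓; open file descriptors growing ✓; thread count growing ✗; cache hit ratio down ✗; disk writes flat ✓
(B) unbounded retry amplification — fails on open file descriptors growing, thread count growing, cache hit ratio down, disk writes flat (predicts disk writes elevated, not disk writes flat)
(C) slow downstream dependency — fails on open file descriptors growing, thread count growing, cache hit ratio down, disk writes flat (predicts disk writes elevated, not disk writes flat)
(D) stale cache poisoning — does not account for cache hit ratio down
Every candidate fails on at least one observation.

none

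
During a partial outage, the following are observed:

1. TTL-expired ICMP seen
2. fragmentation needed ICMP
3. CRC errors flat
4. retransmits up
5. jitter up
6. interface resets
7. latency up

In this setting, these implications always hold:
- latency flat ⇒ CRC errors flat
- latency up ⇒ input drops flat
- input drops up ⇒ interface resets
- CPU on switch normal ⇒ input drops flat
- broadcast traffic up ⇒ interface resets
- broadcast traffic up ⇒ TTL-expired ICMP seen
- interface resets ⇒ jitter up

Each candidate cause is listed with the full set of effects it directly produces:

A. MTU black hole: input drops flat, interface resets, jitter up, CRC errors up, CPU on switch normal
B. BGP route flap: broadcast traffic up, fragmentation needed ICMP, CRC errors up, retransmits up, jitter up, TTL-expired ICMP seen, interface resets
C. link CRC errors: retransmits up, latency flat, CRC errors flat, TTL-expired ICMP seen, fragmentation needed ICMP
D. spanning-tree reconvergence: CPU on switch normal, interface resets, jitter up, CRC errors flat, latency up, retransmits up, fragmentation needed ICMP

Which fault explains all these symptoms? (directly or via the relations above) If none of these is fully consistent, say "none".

For each candidate, compare predicted effects to what was observed:
(A) MTU black hole — fails on TTL-expired ICMP seen, fragmentation needed ICMP, CRC errors flat, retransmits up, latency up (predicts CRC errors up, not CRC errors flat)
(B) BGP route flap — TTL-expired ICMP seen yes; fragmentation needed ICMP yes; CRC errors flat NO; retransmits up yes; jitter up yes; interface resets yes; latency up NO
(C) link CRC errors — fails on jitter up, interface resets, latency up (predicts latency flat, not latency up)
(D) spanning-tree reconvergence — does not account for TTL-expired ICMP seen
Every candidate fails on at least one observation.

none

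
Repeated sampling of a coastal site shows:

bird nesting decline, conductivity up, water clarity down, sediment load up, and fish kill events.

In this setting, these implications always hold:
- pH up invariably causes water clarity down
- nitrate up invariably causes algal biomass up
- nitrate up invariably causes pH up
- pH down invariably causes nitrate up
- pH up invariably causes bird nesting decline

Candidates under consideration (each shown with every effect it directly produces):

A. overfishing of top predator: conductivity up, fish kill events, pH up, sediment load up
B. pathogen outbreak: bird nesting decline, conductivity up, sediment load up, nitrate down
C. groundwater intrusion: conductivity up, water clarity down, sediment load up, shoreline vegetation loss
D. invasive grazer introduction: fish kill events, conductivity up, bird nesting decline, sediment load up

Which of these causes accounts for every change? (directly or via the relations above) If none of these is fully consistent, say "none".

For each candidate, compare predicted effects to what was observed:
(A) overfishing of top predator — accounts for every observation (bird nesting decline through pH up → bird nesting decline)
(B) pathogen outbreak — bird nesting decline +; conductivity up +; water clarity down -; sediment load up +; fish kill events -
(C) groundwater intrusion — does not account for bird nesting decline, fish kill events
(D) invasive grazer introduction — does not account for water clarity down
(A) is the only candidate with no mismatches.

A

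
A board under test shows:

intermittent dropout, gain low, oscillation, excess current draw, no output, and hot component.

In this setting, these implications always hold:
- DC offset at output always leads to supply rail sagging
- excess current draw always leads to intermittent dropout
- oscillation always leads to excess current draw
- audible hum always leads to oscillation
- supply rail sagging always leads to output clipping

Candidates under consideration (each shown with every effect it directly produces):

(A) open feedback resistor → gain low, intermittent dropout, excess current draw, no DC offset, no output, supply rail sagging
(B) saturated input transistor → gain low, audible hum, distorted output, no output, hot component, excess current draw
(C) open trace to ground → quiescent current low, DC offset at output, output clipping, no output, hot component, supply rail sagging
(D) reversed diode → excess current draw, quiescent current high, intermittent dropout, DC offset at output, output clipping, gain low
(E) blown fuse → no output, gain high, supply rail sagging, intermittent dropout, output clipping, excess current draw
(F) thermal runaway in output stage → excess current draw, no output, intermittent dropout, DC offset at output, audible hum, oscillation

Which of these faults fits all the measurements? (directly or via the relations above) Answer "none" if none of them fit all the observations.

B

For each candidate, compare predicted effects to what was observed:
(A) open feedback resistor — intermittent dropout yes; gain low yes; oscillation NO; excess current draw yes; no output yes; hot component NO
(B) saturated input transistor — accounts for every observation (intermittent dropout through excess current draw → intermittent dropout)
(C) open trace to ground — intermittent dropout NO; gain low NO; oscillation NO; excess current draw NO; no output yes; hot component yes
(D) reversed diode — intermittent dropout yes; gain low yes; oscillation NO; excess current draw yes; no output NO; hot component NO
(E) blown fuse — intermittent dropout yes; gain low NO; oscillation NO; excess current draw yes; no output yes; hot component NO
(F) thermal runaway in output stage — intermittent dropout yes; gain low NO; oscillation yes; excess current draw yes; no output yes; hot component NO
Only (B) is consistent with every observation.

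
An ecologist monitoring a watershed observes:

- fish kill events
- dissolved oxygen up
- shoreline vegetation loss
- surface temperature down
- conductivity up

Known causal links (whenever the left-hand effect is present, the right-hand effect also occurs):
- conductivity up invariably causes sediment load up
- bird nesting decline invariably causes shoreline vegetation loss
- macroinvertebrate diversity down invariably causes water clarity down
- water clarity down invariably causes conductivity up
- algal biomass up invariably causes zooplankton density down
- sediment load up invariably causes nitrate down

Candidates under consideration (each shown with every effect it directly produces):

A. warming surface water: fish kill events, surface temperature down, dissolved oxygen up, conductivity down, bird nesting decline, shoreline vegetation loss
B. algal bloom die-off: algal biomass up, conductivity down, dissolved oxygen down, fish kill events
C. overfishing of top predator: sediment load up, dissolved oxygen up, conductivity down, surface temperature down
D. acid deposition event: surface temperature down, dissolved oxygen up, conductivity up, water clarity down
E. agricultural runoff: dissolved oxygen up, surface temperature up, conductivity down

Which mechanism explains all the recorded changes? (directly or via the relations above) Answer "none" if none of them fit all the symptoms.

none

For each candidate, compare predicted effects to what was observed:
(A) warming surface water — fails on conductivity up (predicts conductivity down, not conductivity up)
(B) algal bloom die-off — fails on dissolved oxygen up, shoreline vegetation loss, surface temperature down, conductivity up (predicts dissolved oxygen down, not dissolved oxygen up; predicts conductivity down, not conductivity up)
(C) overfishing of top predator — fish kill events NO; dissolved oxygen up yes; shoreline vegetation loss NO; surface temperature down yes; conductivity up NO
(D) acid deposition event — does not account for fish kill events, shoreline vegetation loss
(E) agricultural runoff — fails on fish kill events, shoreline vegetation loss, surface temperature down, conductivity up (predicts surface temperature up, not surface temperature down; predicts conductivity down, not conductivity up)
None of the listed candidates fits everything.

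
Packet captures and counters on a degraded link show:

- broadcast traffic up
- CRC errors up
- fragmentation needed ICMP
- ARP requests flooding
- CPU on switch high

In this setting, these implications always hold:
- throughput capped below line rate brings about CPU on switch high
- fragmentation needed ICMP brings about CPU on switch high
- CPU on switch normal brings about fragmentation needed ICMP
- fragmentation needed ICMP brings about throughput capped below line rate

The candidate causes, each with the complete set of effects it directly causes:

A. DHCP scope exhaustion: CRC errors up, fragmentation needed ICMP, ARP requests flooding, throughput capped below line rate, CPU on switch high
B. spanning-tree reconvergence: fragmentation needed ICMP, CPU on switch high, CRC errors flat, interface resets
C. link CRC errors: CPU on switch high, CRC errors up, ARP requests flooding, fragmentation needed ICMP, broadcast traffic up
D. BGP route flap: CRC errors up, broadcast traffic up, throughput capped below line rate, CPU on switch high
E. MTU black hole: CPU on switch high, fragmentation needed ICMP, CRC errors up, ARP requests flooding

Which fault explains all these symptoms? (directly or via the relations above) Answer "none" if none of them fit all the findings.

C

Checking each candidate against the observations:
(A) DHCP scope exhaustion — broadcast traffic up miss; CRC errors up match; fragmentation needed ICMP match; ARP requests flooding match; CPU on switch high match
(B) spanning-tree reconvergence — fails on broadcast traffic up, CRC errors up, ARP requests flooding (predicts CRC errors flat, not CRC errors up)
(C) link CRC errors — broadcast traffic up match; CRC errors up match; fragmentation needed ICMP match; ARP requests flooding match; CPU on switch high match
(D) BGP route flap — broadcast traffic up match; CRC errors up match; fragmentation needed ICMP miss; ARP requests flooding miss; CPU on switch high match
(E) MTU black hole — does not account for broadcast traffic up
Only (C) is consistent with every observation.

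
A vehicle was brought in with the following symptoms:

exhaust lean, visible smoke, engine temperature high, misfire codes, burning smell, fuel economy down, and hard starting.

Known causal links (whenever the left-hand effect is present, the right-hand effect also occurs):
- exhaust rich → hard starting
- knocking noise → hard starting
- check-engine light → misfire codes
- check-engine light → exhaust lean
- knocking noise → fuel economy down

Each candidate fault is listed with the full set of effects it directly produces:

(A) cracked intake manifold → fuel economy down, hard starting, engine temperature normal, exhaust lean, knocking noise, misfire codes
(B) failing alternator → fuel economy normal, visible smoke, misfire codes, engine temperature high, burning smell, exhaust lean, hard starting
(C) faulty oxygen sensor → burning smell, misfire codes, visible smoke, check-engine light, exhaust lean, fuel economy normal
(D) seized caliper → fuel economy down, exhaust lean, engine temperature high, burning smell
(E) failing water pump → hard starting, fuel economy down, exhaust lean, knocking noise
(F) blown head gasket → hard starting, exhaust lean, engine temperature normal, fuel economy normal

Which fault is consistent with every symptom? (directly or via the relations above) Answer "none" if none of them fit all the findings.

none

Testing each hypothesis:
(A) cracked intake manifold — fails on visible smoke, engine temperature high, burning smell (predicts engine temperature normal, not engine temperature high)
(B) failing alternator — fails on fuel economy down (predicts fuel economy normal, not fuel economy down)
(C) faulty oxygen sensor — exhaust lean ✓; visible smoke ✓; engine temperature high ✗; misfire codes ✓; burning smell ✓; fuel economy down ✗; hard starting ✗
(D) seized caliper — does not account for visible smoke, misfire codes, hard starting
(E) failing water pump — does not account for visible smoke, engine temperature high, misfire codes, burning smell
(F) blown head gasket — exhaust lean ✓; visible smoke ✗; engine temperature high ✗; misfire codes ✗; burning smell ✗; fuel economy down ✗; hard starting ✓
None of the listed candidates fits everything.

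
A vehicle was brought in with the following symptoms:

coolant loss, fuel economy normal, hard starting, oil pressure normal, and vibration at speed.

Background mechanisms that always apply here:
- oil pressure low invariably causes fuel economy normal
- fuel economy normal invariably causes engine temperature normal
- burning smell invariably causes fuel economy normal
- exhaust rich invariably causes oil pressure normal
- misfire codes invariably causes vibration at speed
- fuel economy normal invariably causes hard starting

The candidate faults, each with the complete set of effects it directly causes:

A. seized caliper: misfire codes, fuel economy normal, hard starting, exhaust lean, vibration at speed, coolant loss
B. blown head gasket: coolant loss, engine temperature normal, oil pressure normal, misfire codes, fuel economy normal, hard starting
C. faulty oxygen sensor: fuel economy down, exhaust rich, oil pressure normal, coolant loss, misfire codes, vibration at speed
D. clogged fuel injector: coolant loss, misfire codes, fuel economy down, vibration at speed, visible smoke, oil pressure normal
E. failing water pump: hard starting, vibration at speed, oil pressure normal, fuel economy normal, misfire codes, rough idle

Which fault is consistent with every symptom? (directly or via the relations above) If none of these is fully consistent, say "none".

B

Per-candidate check:
(A) seized caliper — does not account for oil pressure normal
(B) blown head gasket — coolant loss ✓; fuel economy normal ✓; hard starting ✓; oil pressure normal ✓; vibration at speed ✓ (via misfire codes → vibration at speed)
(C) faulty oxygen sensor — fails on fuel economy normal, hard starting (predicts fuel economy down, not fuel economy normal)
(D) clogged fuel injector — fails on fuel economy normal, hard starting (predicts fuel economy down, not fuel economy normal)
(E) failing water pump — does not account for coolant loss
(B) alone accounts for all the evidence.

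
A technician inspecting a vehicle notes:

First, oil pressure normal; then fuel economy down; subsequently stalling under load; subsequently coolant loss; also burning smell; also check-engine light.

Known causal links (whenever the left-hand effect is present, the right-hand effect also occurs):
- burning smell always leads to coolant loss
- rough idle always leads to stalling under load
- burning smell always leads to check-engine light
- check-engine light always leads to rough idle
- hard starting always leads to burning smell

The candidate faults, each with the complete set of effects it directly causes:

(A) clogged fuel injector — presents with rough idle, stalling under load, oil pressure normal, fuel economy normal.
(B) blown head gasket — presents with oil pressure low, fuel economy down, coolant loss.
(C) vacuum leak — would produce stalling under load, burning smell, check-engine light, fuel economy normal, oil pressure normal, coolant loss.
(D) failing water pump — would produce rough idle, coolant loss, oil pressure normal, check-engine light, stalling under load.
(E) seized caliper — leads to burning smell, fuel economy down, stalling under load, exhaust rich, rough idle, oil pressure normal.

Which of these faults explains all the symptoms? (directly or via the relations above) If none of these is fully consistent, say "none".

E

Per-candidate check:
(A) clogged fuel injector — fails on fuel economy down, coolant loss, burning smell, check-engine light (predicts fuel economy normal, not fuel economy down)
(B) blown head gasket — oil pressure normal ✗; fuel economy down ✓; stalling under load ✗; coolant loss ✓; burning smell ✗; check-engine light ✗
(C) vacuum leak — oil pressure normal ✓; fuel economy down ✗; stalling under load ✓; coolant loss ✓; burning smell ✓; check-engine light ✓
(D) failing water pump — does not account for fuel economy down, burning smell
(E) seized caliper — accounts for every observation (coolant loss via burning smell → coolant loss)
(E) alone accounts for all the evidence.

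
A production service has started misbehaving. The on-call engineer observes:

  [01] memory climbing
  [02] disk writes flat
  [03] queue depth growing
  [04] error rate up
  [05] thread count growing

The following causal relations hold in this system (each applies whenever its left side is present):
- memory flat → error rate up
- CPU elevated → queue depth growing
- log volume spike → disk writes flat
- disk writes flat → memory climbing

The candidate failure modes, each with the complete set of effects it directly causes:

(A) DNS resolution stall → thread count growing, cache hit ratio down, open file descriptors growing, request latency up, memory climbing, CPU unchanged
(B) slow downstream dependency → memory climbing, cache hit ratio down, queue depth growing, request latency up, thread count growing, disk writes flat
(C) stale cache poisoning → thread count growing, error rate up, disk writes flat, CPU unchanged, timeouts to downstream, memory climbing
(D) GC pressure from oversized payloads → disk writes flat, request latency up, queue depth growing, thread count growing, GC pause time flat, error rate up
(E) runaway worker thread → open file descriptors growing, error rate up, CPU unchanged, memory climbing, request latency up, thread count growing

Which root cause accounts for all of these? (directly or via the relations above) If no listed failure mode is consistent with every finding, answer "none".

D

Testing each hypothesis:
(A) DNS resolution stall — memory climbing ✓; disk writes flat ✗; queue depth growing ✗; error rate up ✗; thread count growing ✓
(B) slow downstream dependency — memory climbing ✓; disk writes flat ✓; queue depth growing ✓; error rate up ✗; thread count growing ✓
(C) stale cache poisoning — memory climbing ✓; disk writes flat ✓; queue depth growing ✗; error rate up ✓; thread count growing ✓
(D) GC pressure from oversized payloads — memory climbing ✓ (via disk writes flat → memory climbing); disk writes flat ✓; queue depth growing ✓; error rate up ✓; thread count growing ✓
(E) runaway worker thread — memory climbing ✓; disk writes flat ✗; queue depth growing ✗; error rate up ✓; thread count growing ✓
(D) alone accounts for all the evidence.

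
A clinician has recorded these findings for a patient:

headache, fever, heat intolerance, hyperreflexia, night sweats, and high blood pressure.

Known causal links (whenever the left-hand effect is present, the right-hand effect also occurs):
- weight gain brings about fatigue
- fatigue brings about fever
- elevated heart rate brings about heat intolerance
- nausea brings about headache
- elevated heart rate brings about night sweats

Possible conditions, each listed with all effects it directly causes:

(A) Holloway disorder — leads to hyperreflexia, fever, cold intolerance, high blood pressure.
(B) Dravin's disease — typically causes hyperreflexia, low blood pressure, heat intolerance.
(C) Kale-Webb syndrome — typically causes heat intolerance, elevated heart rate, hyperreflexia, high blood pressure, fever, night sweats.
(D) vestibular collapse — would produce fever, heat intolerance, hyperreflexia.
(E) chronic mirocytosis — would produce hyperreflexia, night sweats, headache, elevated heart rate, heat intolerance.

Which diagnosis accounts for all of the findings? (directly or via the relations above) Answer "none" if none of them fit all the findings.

none

Per-candidate check:
(A) Holloway disorder — fails on headache, heat intolerance, night sweats (predicts cold intolerance, not heat intolerance)
(B) Dravin's disease — headache NO; fever NO; heat intolerance yes; hyperreflexia yes; night sweats NO; high blood pressure NO
(C) Kale-Webb syndrome — does not account for headache
(D) vestibular collapse — does not account for headache, night sweats, high blood pressure
(E) chronic mirocytosis — headache yes; fever NO; heat intolerance yes; hyperreflexia yes; night sweats yes; high blood pressure NO
Every candidate fails on at least one observation.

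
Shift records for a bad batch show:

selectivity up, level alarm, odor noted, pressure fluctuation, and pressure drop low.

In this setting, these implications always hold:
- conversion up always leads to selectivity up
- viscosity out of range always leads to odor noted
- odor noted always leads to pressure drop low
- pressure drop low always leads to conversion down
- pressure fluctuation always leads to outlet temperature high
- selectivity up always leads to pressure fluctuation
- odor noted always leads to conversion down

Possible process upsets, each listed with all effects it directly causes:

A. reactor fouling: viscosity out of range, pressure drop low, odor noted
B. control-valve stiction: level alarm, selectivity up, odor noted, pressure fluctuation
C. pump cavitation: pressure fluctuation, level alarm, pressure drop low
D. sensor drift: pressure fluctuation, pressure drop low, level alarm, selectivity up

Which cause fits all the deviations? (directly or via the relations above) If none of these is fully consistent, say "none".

Testing each hypothesis:
(A) reactor fouling — does not account for selectivity up, level alarm, pressure fluctuation
(B) control-valve stiction — accounts for every observation (pressure drop low by odor noted → pressure drop low)
(C) pump cavitation — selectivity up miss; level alarm match; odor noted miss; pressure fluctuation match; pressure drop low match
(D) sensor drift — does not account for odor noted
(B) alone accounts for all the evidence.

B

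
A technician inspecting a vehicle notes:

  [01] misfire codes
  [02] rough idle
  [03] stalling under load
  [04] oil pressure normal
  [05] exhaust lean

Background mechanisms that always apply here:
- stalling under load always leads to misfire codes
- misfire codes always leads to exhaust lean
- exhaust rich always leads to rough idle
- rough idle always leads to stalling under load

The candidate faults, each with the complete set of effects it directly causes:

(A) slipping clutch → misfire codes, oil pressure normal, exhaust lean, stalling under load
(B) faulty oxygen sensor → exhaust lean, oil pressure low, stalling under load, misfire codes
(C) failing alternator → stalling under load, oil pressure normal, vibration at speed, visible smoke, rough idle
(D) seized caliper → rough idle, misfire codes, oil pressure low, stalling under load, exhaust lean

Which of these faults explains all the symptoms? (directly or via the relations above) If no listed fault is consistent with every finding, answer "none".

Testing each hypothesis:
(A) slipping clutch — does not account for rough idle
(B) faulty oxygen sensor — fails on rough idle, oil pressure normal (predicts oil pressure low, not oil pressure normal)
(C) failing alternator — misfire codes yes (by stalling under load → misfire codes); rough idle yes; stalling under load yes; oil pressure normal yes; exhaust lean yes (by stalling under load → misfire codes → exhaust lean)
(D) seized caliper — misfire codes yes; rough idle yes; stalling under load yes; oil pressure normal NO; exhaust lean yes
(C) is the only candidate with no mismatches.

C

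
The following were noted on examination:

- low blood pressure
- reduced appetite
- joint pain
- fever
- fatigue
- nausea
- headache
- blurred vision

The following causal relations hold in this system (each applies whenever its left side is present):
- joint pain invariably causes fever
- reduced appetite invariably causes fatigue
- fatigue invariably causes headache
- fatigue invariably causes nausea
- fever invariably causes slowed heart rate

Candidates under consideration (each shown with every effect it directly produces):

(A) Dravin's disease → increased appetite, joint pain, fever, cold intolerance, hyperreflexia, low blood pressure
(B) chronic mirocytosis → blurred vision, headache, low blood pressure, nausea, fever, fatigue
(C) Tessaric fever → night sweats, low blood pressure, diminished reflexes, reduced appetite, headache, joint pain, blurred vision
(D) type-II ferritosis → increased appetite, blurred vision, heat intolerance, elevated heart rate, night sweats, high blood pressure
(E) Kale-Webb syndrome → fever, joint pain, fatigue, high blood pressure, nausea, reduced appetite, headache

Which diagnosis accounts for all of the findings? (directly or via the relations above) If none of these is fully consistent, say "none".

For each candidate, compare predicted effects to what was observed:
(A) Dravin's disease — fails on reduced appetite, fatigue, nausea, headache, blurred vision (predicts increased appetite, not reduced appetite)
(B) chronic mirocytosis — does not account for reduced appetite, joint pain
(C) Tessaric fever — low blood pressure +; reduced appetite +; joint pain +; fever + (through joint pain → fever); fatigue + (through reduced appetite → fatigue); nausea + (through reduced appetite → fatigue → nausea); headache +; blurred vision +
(D) type-II ferritosis — low blood pressure -; reduced appetite -; joint pain -; fever -; fatigue -; nausea -; headache -; blurred vision +
(E) Kale-Webb syndrome — fails on low blood pressure, blurred vision (predicts high blood pressure, not low blood pressure)
Only (C) is consistent with every observation.

C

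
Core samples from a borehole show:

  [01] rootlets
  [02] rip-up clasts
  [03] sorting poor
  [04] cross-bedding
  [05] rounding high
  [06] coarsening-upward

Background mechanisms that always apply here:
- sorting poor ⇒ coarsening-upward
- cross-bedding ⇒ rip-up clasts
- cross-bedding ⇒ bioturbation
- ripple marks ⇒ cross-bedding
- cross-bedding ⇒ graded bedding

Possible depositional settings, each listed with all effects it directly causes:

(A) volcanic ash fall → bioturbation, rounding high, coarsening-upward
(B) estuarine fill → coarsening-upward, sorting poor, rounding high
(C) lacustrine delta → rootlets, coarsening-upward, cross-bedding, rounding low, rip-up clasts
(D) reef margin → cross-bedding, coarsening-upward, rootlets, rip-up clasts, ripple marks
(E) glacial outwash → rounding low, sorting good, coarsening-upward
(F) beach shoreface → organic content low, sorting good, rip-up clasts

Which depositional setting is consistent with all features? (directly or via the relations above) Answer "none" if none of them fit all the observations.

For each candidate, compare predicted effects to what was observed:
(A) volcanic ash fall — rootlets NO; rip-up clasts NO; sorting poor NO; cross-bedding NO; rounding high yes; coarsening-upward yes
(B) estuarine fill — rootlets NO; rip-up clasts NO; sorting poor yes; cross-bedding NO; rounding high yes; coarsening-upward yes
(C) lacustrine delta — rootlets yes; rip-up clasts yes; sorting poor NO; cross-bedding yes; rounding high NO; coarsening-upward yes
(D) reef margin — rootlets yes; rip-up clasts yes; sorting poor NO; cross-bedding yes; rounding high NO; coarsening-upward yes
(E) glacial outwash — rootlets NO; rip-up clasts NO; sorting poor NO; cross-bedding NO; rounding high NO; coarsening-upward yes
(F) beach shoreface — rootlets NO; rip-up clasts yes; sorting poor NO; cross-bedding NO; rounding high NO; coarsening-upward NO
No candidate is consistent with all observations.

none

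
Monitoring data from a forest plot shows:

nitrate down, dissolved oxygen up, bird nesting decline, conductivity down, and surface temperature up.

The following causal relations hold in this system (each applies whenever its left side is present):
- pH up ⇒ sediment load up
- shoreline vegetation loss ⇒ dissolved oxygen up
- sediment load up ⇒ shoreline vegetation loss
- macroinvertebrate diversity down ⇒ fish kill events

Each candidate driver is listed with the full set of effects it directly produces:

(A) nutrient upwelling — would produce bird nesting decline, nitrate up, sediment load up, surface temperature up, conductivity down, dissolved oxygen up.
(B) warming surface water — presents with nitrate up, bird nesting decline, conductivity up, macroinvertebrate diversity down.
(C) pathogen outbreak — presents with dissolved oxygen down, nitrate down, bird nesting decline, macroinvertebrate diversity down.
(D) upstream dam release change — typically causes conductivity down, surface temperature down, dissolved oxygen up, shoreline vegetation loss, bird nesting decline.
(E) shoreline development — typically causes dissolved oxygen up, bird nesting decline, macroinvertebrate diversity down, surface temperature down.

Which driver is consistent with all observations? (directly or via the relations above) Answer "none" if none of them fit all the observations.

none

Checking each candidate against the observations:
(A) nutrient upwelling — nitrate down NO; dissolved oxygen up yes; bird nesting decline yes; conductivity down yes; surface temperature up yes
(B) warming surface water — nitrate down NO; dissolved oxygen up NO; bird nesting decline yes; conductivity down NO; surface temperature up NO
(C) pathogen outbreak — nitrate down yes; dissolved oxygen up NO; bird nesting decline yes; conductivity down NO; surface temperature up NO
(D) upstream dam release change — fails on nitrate down, surface temperature up (predicts surface temperature down, not surface temperature up)
(E) shoreline development — fails on nitrate down, conductivity down, surface temperature up (predicts surface temperature down, not surface temperature up)
None of the listed candidates fits everything.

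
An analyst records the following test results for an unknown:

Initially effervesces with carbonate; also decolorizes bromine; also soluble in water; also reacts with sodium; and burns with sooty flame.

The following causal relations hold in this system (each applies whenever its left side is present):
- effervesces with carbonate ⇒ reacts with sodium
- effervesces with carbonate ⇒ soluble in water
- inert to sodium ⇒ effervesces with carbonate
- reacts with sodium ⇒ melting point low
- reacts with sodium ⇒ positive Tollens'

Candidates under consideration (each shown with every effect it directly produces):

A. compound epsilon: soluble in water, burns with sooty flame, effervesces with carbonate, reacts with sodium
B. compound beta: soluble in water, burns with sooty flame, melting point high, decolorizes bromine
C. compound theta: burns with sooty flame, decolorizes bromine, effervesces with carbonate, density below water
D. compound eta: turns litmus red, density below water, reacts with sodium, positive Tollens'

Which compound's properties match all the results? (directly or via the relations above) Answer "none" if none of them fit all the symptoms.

Per-candidate check:
(A) compound epsilon — does not account for decolorizes bromine
(B) compound beta — effervesces with carbonate NO; decolorizes bromine yes; soluble in water yes; reacts with sodium NO; burns with sooty flame yes
(C) compound theta — effervesces with carbonate yes; decolorizes bromine yes; soluble in water yes (by effervesces with carbonate → soluble in water); reacts with sodium yes (by effervesces with carbonate → reacts with sodium); burns with sooty flame yes
(D) compound eta — effervesces with carbonate NO; decolorizes bromine NO; soluble in water NO; reacts with sodium yes; burns with sooty flame NO
(C) is the only candidate with no mismatches.

C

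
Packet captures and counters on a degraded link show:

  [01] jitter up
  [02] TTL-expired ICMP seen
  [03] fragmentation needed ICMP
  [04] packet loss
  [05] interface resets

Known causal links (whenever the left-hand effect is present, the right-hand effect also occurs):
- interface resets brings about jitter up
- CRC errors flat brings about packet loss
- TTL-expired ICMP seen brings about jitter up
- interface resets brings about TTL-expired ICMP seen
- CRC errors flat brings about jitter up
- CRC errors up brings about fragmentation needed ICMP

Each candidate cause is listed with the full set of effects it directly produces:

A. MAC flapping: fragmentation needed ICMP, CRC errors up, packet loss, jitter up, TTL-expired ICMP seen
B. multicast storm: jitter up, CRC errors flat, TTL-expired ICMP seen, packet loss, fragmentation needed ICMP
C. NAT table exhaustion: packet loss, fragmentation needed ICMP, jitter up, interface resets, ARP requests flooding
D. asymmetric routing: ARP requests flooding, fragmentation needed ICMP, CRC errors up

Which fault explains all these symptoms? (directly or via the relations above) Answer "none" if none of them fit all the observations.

C

Checking each candidate against the observations:
(A) MAC flapping — does not account for interface resets
(B) multicast storm — jitter up +; TTL-expired ICMP seen +; fragmentation needed ICMP +; packet loss +; interface resets -
(C) NAT table exhaustion — accounts for every observation (TTL-expired ICMP seen by interface resets → TTL-expired ICMP seen)
(D) asymmetric routing — jitter up -; TTL-expired ICMP seen -; fragmentation needed ICMP +; packet loss -; interface resets -
(C) alone accounts for all the evidence.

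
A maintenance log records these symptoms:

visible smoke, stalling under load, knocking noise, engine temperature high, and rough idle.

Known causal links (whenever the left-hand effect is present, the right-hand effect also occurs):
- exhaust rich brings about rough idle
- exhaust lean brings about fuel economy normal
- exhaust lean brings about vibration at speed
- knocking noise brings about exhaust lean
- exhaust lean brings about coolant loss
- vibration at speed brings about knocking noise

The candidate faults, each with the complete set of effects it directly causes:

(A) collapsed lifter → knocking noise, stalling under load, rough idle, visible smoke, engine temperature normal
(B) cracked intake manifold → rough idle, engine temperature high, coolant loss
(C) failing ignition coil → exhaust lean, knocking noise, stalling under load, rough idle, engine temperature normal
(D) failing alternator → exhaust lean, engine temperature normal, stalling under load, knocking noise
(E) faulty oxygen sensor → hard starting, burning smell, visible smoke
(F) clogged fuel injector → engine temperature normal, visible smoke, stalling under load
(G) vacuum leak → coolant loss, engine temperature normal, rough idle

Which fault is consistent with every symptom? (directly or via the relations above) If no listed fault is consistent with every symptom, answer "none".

none

Per-candidate check:
(A) collapsed lifter — visible smoke ✓; stalling under load ✓; knocking noise ✓; engine temperature high ✗; rough idle ✓
(B) cracked intake manifold — does not account for visible smoke, stalling under load, knocking noise
(C) failing ignition coil — visible smoke ✗; stalling under load ✓; knocking noise ✓; engine temperature high ✗; rough idle ✓
(D) failing alternator — visible smoke ✗; stalling under load ✓; knocking noise ✓; engine temperature high ✗; rough idle ✗
(E) faulty oxygen sensor — does not account for stalling under load, knocking noise, engine temperature high, rough idle
(F) clogged fuel injector — fails on knocking noise, engine temperature high, rough idle (predicts engine temperature normal, not engine temperature high)
(G) vacuum leak — visible smoke ✗; stalling under load ✗; knocking noise ✗; engine temperature high ✗; rough idle ✓
No candidate is consistent with all observations.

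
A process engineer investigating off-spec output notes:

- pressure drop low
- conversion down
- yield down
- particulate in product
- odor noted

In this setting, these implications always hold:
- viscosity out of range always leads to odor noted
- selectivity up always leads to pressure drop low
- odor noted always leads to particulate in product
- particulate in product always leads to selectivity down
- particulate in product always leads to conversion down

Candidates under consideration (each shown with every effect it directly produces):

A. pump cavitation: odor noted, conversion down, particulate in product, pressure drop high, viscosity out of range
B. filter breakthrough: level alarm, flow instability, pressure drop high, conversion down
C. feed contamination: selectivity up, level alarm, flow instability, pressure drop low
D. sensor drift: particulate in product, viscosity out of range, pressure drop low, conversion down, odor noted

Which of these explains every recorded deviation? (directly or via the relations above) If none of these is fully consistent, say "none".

none

For each candidate, compare predicted effects to what was observed:
(A) pump cavitation — pressure drop low ✗; conversion down ✓; yield down ✗; particulate in product ✓; odor noted ✓
(B) filter breakthrough — pressure drop low ✗; conversion down ✓; yield down ✗; particulate in product ✗; odor noted ✗
(C) feed contamination — does not account for conversion down, yield down, particulate in product, odor noted
(D) sensor drift — does not account for yield down
None of the listed candidates fits everything.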